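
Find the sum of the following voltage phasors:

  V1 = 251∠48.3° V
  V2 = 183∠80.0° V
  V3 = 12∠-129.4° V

Step 1 — Convert each phasor to rectangular form:
  V1 = 251·(cos(48.3°) + j·sin(48.3°)) = 167 + j187.4 V
  V2 = 183·(cos(80.0°) + j·sin(80.0°)) = 31.78 + j180.2 V
  V3 = 12·(cos(-129.4°) + j·sin(-129.4°)) = -7.617 - j9.273 V
Step 2 — Sum components: V_total = 191.1 + j358.4 V.
Step 3 — Convert to polar: |V_total| = 406.1 V, ∠V_total = 61.9°.

V_total = 406.1∠61.9° V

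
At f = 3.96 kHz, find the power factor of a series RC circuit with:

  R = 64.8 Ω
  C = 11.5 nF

Step 1 — Angular frequency: ω = 2π·f = 2π·3960 = 2.488e+04 rad/s.
Step 2 — Component impedances:
  R: Z = R = 64.8 Ω
  C: Z = 1/(jωC) = -j/(ω·C) = 0 - j3495 Ω
Step 3 — Series combination: Z_total = R + C = 64.8 - j3495 Ω = 3495∠-88.9° Ω.
Step 4 — Power factor: PF = cos(φ) = Re(Z)/|Z| = 64.8/3495 = 0.01854.
Step 5 — Type: Im(Z) = -3495 ⇒ leading (phase φ = -88.9°).

PF = 0.01854 (leading, φ = -88.9°)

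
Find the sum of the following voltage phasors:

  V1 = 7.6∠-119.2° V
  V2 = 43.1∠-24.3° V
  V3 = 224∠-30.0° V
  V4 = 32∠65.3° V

Step 1 — Convert each phasor to rectangular form:
  V1 = 7.6·(cos(-119.2°) + j·sin(-119.2°)) = -3.708 - j6.634 V
  V2 = 43.1·(cos(-24.3°) + j·sin(-24.3°)) = 39.28 - j17.74 V
  V3 = 224·(cos(-30.0°) + j·sin(-30.0°)) = 194 - j112 V
  V4 = 32·(cos(65.3°) + j·sin(65.3°)) = 13.37 + j29.07 V
Step 2 — Sum components: V_total = 242.9 - j107.3 V.
Step 3 — Convert to polar: |V_total| = 265.6 V, ∠V_total = -23.8°.

V_total = 265.6∠-23.8° V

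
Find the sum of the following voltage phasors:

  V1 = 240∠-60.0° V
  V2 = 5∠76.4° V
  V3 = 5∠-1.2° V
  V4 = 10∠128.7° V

Step 1 — Convert each phasor to rectangular form:
  V1 = 240·(cos(-60.0°) + j·sin(-60.0°)) = 120 - j207.8 V
  V2 = 5·(cos(76.4°) + j·sin(76.4°)) = 1.176 + j4.86 V
  V3 = 5·(cos(-1.2°) + j·sin(-1.2°)) = 4.999 - j0.1047 V
  V4 = 10·(cos(128.7°) + j·sin(128.7°)) = -6.252 + j7.804 V
Step 2 — Sum components: V_total = 119.9 - j195.3 V.
Step 3 — Convert to polar: |V_total| = 229.2 V, ∠V_total = -58.4°.

V_total = 229.2∠-58.4° V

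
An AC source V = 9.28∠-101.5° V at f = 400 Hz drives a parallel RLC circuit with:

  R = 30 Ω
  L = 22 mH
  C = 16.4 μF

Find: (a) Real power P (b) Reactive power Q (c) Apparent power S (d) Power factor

Step 1 — Angular frequency: ω = 2π·f = 2π·400 = 2513 rad/s.
Step 2 — Component impedances:
  R: Z = R = 30 Ω
  L: Z = jωL = j·2513·0.022 = 0 + j55.29 Ω
  C: Z = 1/(jωC) = -j/(ω·C) = 0 - j24.26 Ω
Step 3 — Parallel combination: 1/Z_total = 1/R + 1/L + 1/C; Z_total = 20.25 - j14.05 Ω = 24.65∠-34.8° Ω.
Step 4 — Source phasor: V = 9.28∠-101.5° V = -1.85 - j9.094 V.
Step 5 — Current: I = V / Z = 0.1487 - j0.3459 A = 0.3765∠-66.7° A.
Step 6 — Complex power: S = V·I* = 2.871 - j1.992 VA.
Step 7 — Real power: P = Re(S) = 2.871 W.
Step 8 — Reactive power: Q = Im(S) = -1.992 VAR.
Step 9 — Apparent power: |S| = 3.494 VA.
Step 10 — Power factor: PF = P/|S| = 0.8216 (leading).

(a) P = 2.871 W  (b) Q = -1.992 VAR  (c) S = 3.494 VA  (d) PF = 0.8216 (leading)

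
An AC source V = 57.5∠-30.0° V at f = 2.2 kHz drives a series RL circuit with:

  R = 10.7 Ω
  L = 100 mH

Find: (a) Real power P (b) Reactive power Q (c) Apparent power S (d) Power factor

Step 1 — Angular frequency: ω = 2π·f = 2π·2200 = 1.382e+04 rad/s.
Step 2 — Component impedances:
  R: Z = R = 10.7 Ω
  L: Z = jωL = j·1.382e+04·0.1 = 0 + j1382 Ω
Step 3 — Series combination: Z_total = R + L = 10.7 + j1382 Ω = 1382∠89.6° Ω.
Step 4 — Source phasor: V = 57.5∠-30.0° V = 49.8 - j28.75 V.
Step 5 — Current: I = V / Z = -0.02052 - j0.03618 A = 0.0416∠-119.6° A.
Step 6 — Complex power: S = V·I* = 0.01851 + j2.392 VA.
Step 7 — Real power: P = Re(S) = 0.01851 W.
Step 8 — Reactive power: Q = Im(S) = 2.392 VAR.
Step 9 — Apparent power: |S| = 2.392 VA.
Step 10 — Power factor: PF = P/|S| = 0.00774 (lagging).

(a) P = 0.01851 W  (b) Q = 2.392 VAR  (c) S = 2.392 VA  (d) PF = 0.00774 (lagging)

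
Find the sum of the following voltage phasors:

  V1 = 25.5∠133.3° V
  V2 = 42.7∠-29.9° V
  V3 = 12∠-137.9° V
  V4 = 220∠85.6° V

Step 1 — Convert each phasor to rectangular form:
  V1 = 25.5·(cos(133.3°) + j·sin(133.3°)) = -17.49 + j18.56 V
  V2 = 42.7·(cos(-29.9°) + j·sin(-29.9°)) = 37.02 - j21.29 V
  V3 = 12·(cos(-137.9°) + j·sin(-137.9°)) = -8.904 - j8.045 V
  V4 = 220·(cos(85.6°) + j·sin(85.6°)) = 16.88 + j219.4 V
Step 2 — Sum components: V_total = 27.5 + j208.6 V.
Step 3 — Convert to polar: |V_total| = 210.4 V, ∠V_total = 82.5°.

V_total = 210.4∠82.5° V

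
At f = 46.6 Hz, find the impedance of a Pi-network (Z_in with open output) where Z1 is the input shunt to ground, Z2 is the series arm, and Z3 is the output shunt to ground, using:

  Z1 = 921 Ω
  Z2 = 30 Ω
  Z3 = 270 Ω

Step 1 — Angular frequency: ω = 2π·f = 2π·46.6 = 292.8 rad/s.
Step 2 — Component impedances:
  Z1: Z = R = 921 Ω
  Z2: Z = R = 30 Ω
  Z3: Z = R = 270 Ω
Step 3 — With open output, the series arm Z2 and the output shunt Z3 appear in series to ground: Z2 + Z3 = 300 Ω.
Step 4 — Parallel with input shunt Z1: Z_in = Z1 || (Z2 + Z3) = 226.3 Ω = 226.3∠0.0° Ω.

Z = 226.3 Ω = 226.3∠0.0° Ω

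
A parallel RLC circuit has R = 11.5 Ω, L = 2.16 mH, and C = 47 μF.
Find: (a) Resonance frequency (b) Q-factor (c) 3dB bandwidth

Step 1 — Resonance: ω₀ = 1/√(LC) = 1/√(0.00216·4.7e-05) = 3139 rad/s.
Step 2 — f₀ = ω₀/(2π) = 499.5 Hz.
Step 3 — Parallel Q: Q = R/(ω₀L) = 11.5/(3139·0.00216) = 1.696.
Step 4 — Bandwidth: Δω = ω₀/Q = 1850 rad/s; BW = Δω/(2π) = 294.5 Hz.

(a) f₀ = 499.5 Hz  (b) Q = 1.696  (c) BW = 294.5 Hz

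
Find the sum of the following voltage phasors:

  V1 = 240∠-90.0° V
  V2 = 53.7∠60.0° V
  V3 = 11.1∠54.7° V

Step 1 — Convert each phasor to rectangular form:
  V1 = 240·(cos(-90.0°) + j·sin(-90.0°)) = 0 - j240 V
  V2 = 53.7·(cos(60.0°) + j·sin(60.0°)) = 26.85 + j46.51 V
  V3 = 11.1·(cos(54.7°) + j·sin(54.7°)) = 6.414 + j9.059 V
Step 2 — Sum components: V_total = 33.26 - j184.4 V.
Step 3 — Convert to polar: |V_total| = 187.4 V, ∠V_total = -79.8°.

V_total = 187.4∠-79.8° V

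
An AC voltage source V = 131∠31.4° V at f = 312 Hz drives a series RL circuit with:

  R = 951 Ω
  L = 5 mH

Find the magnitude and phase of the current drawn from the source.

Step 1 — Angular frequency: ω = 2π·f = 2π·312 = 1960 rad/s.
Step 2 — Component impedances:
  R: Z = R = 951 Ω
  L: Z = jωL = j·1960·0.005 = 0 + j9.802 Ω
Step 3 — Series combination: Z_total = R + L = 951 + j9.802 Ω = 951.1∠0.6° Ω.
Step 4 — Source phasor: V = 131∠31.4° V = 111.8 + j68.25 V.
Step 5 — Ohm's law: I = V / Z_total = (111.8 + j68.25) / (951 + j9.802) = 0.1183 + j0.07055 A.
Step 6 — Convert to polar: |I| = 0.1377 A, ∠I = 30.8°.

I = 0.1377∠30.8° A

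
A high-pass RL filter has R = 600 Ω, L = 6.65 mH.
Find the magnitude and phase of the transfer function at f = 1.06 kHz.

Step 1 — Angular frequency: ω = 2π·1060 = 6660 rad/s.
Step 2 — Transfer function: H(jω) = jωL/(R + jωL).
Step 3 — Numerator jωL = j·44.29; denominator R + jωL = 600 + j44.29.
Step 4 — H = 0.005419 + j0.07342.
Step 5 — Magnitude: |H| = 0.07362 (-22.7 dB); phase: φ = 85.8°.

|H| = 0.07362 (-22.7 dB), φ = 85.8°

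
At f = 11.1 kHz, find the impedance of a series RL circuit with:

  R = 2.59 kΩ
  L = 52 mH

Step 1 — Angular frequency: ω = 2π·f = 2π·1.11e+04 = 6.974e+04 rad/s.
Step 2 — Component impedances:
  R: Z = R = 2590 Ω
  L: Z = jωL = j·6.974e+04·0.052 = 0 + j3627 Ω
Step 3 — Series combination: Z_total = R + L = 2590 + j3627 Ω = 4457∠54.5° Ω.

Z = 2590 + j3627 Ω = 4457∠54.5° Ω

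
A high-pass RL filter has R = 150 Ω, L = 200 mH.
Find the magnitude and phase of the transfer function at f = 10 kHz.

Step 1 — Angular frequency: ω = 2π·1e+04 = 6.283e+04 rad/s.
Step 2 — Transfer function: H(jω) = jωL/(R + jωL).
Step 3 — Numerator jωL = j·1.257e+04; denominator R + jωL = 150 + j1.257e+04.
Step 4 — H = 0.9999 + j0.01193.
Step 5 — Magnitude: |H| = 0.9999 (-0.0 dB); phase: φ = 0.7°.

|H| = 0.9999 (-0.0 dB), φ = 0.7°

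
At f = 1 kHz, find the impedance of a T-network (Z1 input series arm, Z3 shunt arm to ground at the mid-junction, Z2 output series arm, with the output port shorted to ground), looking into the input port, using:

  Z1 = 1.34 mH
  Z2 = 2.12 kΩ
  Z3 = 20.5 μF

Step 1 — Angular frequency: ω = 2π·f = 2π·1000 = 6283 rad/s.
Step 2 — Component impedances:
  Z1: Z = jωL = j·6283·0.00134 = 0 + j8.419 Ω
  Z2: Z = R = 2120 Ω
  Z3: Z = 1/(jωC) = -j/(ω·C) = 0 - j7.764 Ω
Step 3 — With the output port shorted to ground, the output series arm Z2 runs from the junction to ground; the shunt arm Z3 also runs from the junction to ground. They appear in parallel: Z3 || Z2 = 0.02843 - j7.764 Ω.
Step 4 — Series with input arm Z1: Z_in = Z1 + (Z3 || Z2) = 0.02843 + j0.6559 Ω = 0.6565∠87.5° Ω.

Z = 0.02843 + j0.6559 Ω = 0.6565∠87.5° Ω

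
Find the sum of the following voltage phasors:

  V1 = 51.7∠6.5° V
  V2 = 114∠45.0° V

Step 1 — Convert each phasor to rectangular form:
  V1 = 51.7·(cos(6.5°) + j·sin(6.5°)) = 51.37 + j5.853 V
  V2 = 114·(cos(45.0°) + j·sin(45.0°)) = 80.61 + j80.61 V
Step 2 — Sum components: V_total = 132 + j86.46 V.
Step 3 — Convert to polar: |V_total| = 157.8 V, ∠V_total = 33.2°.

V_total = 157.8∠33.2° V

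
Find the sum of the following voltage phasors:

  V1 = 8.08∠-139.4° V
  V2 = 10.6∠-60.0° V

Step 1 — Convert each phasor to rectangular form:
  V1 = 8.08·(cos(-139.4°) + j·sin(-139.4°)) = -6.135 - j5.258 V
  V2 = 10.6·(cos(-60.0°) + j·sin(-60.0°)) = 5.3 - j9.18 V
Step 2 — Sum components: V_total = -0.8349 - j14.44 V.
Step 3 — Convert to polar: |V_total| = 14.46 V, ∠V_total = -93.3°.

V_total = 14.46∠-93.3° V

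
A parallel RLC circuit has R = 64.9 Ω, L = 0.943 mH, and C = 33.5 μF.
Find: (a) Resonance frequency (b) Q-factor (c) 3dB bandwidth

Step 1 — Resonance: ω₀ = 1/√(LC) = 1/√(0.000943·3.35e-05) = 5626 rad/s.
Step 2 — f₀ = ω₀/(2π) = 895.5 Hz.
Step 3 — Parallel Q: Q = R/(ω₀L) = 64.9/(5626·0.000943) = 12.23.
Step 4 — Bandwidth: Δω = ω₀/Q = 459.9 rad/s; BW = Δω/(2π) = 73.2 Hz.

(a) f₀ = 895.5 Hz  (b) Q = 12.23  (c) BW = 73.2 Hz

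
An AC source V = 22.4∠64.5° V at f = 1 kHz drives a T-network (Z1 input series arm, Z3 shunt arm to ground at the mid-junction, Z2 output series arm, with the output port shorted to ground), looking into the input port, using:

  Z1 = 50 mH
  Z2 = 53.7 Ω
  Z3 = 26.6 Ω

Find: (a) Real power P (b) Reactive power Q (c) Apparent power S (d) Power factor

Step 1 — Angular frequency: ω = 2π·f = 2π·1000 = 6283 rad/s.
Step 2 — Component impedances:
  Z1: Z = jωL = j·6283·0.05 = 0 + j314.2 Ω
  Z2: Z = R = 53.7 Ω
  Z3: Z = R = 26.6 Ω
Step 3 — With the output port shorted to ground, the output series arm Z2 runs from the junction to ground; the shunt arm Z3 also runs from the junction to ground. They appear in parallel: Z3 || Z2 = 17.79 Ω.
Step 4 — Series with input arm Z1: Z_in = Z1 + (Z3 || Z2) = 17.79 + j314.2 Ω = 314.7∠86.8° Ω.
Step 5 — Source phasor: V = 22.4∠64.5° V = 9.643 + j20.22 V.
Step 6 — Current: I = V / Z = 0.06588 - j0.02697 A = 0.07119∠-22.3° A.
Step 7 — Complex power: S = V·I* = 0.09015 + j1.592 VA.
Step 8 — Real power: P = Re(S) = 0.09015 W.
Step 9 — Reactive power: Q = Im(S) = 1.592 VAR.
Step 10 — Apparent power: |S| = 1.595 VA.
Step 11 — Power factor: PF = P/|S| = 0.05653 (lagging).

(a) P = 0.09015 W  (b) Q = 1.592 VAR  (c) S = 1.595 VA  (d) PF = 0.05653 (lagging)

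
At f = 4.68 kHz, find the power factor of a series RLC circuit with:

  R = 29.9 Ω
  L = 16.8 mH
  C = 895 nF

Step 1 — Angular frequency: ω = 2π·f = 2π·4680 = 2.941e+04 rad/s.
Step 2 — Component impedances:
  R: Z = R = 29.9 Ω
  L: Z = jωL = j·2.941e+04·0.0168 = 0 + j494 Ω
  C: Z = 1/(jωC) = -j/(ω·C) = 0 - j38 Ω
Step 3 — Series combination: Z_total = R + L + C = 29.9 + j456 Ω = 457∠86.2° Ω.
Step 4 — Power factor: PF = cos(φ) = Re(Z)/|Z| = 29.9/457 = 0.06543.
Step 5 — Type: Im(Z) = 456 ⇒ lagging (phase φ = 86.2°).

PF = 0.06543 (lagging, φ = 86.2°)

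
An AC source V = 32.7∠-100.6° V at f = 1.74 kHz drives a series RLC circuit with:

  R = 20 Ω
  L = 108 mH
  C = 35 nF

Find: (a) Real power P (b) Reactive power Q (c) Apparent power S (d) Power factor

Step 1 — Angular frequency: ω = 2π·f = 2π·1740 = 1.093e+04 rad/s.
Step 2 — Component impedances:
  R: Z = R = 20 Ω
  L: Z = jωL = j·1.093e+04·0.108 = 0 + j1181 Ω
  C: Z = 1/(jωC) = -j/(ω·C) = 0 - j2613 Ω
Step 3 — Series combination: Z_total = R + L + C = 20 - j1433 Ω = 1433∠-89.2° Ω.
Step 4 — Source phasor: V = 32.7∠-100.6° V = -6.015 - j32.14 V.
Step 5 — Current: I = V / Z = 0.02237 - j0.004511 A = 0.02282∠-11.4° A.
Step 6 — Complex power: S = V·I* = 0.01042 - j0.7462 VA.
Step 7 — Real power: P = Re(S) = 0.01042 W.
Step 8 — Reactive power: Q = Im(S) = -0.7462 VAR.
Step 9 — Apparent power: |S| = 0.7463 VA.
Step 10 — Power factor: PF = P/|S| = 0.01396 (leading).

(a) P = 0.01042 W  (b) Q = -0.7462 VAR  (c) S = 0.7463 VA  (d) PF = 0.01396 (leading)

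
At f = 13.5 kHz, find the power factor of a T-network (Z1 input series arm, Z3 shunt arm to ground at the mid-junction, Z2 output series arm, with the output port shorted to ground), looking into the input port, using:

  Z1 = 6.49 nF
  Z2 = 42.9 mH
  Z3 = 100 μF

Step 1 — Angular frequency: ω = 2π·f = 2π·1.35e+04 = 8.482e+04 rad/s.
Step 2 — Component impedances:
  Z1: Z = 1/(jωC) = -j/(ω·C) = 0 - j1817 Ω
  Z2: Z = jωL = j·8.482e+04·0.0429 = 0 + j3639 Ω
  Z3: Z = 1/(jωC) = -j/(ω·C) = 0 - j0.1179 Ω
Step 3 — With the output port shorted to ground, the output series arm Z2 runs from the junction to ground; the shunt arm Z3 also runs from the junction to ground. They appear in parallel: Z3 || Z2 = 0 - j0.1179 Ω.
Step 4 — Series with input arm Z1: Z_in = Z1 + (Z3 || Z2) = 0 - j1817 Ω = 1817∠-90.0° Ω.
Step 5 — Power factor: PF = cos(φ) = Re(Z)/|Z| = 0/1817 = 0.
Step 6 — Type: Im(Z) = -1817 ⇒ leading (phase φ = -90.0°).

PF = 0 (leading, φ = -90.0°)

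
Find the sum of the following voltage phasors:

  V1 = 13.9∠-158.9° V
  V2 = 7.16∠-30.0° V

Step 1 — Convert each phasor to rectangular form:
  V1 = 13.9·(cos(-158.9°) + j·sin(-158.9°)) = -12.97 - j5.004 V
  V2 = 7.16·(cos(-30.0°) + j·sin(-30.0°)) = 6.201 - j3.58 V
Step 2 — Sum components: V_total = -6.767 - j8.584 V.
Step 3 — Convert to polar: |V_total| = 10.93 V, ∠V_total = -128.3°.

V_total = 10.93∠-128.3° V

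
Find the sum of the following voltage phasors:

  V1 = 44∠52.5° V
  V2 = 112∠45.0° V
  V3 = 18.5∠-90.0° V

Step 1 — Convert each phasor to rectangular form:
  V1 = 44·(cos(52.5°) + j·sin(52.5°)) = 26.79 + j34.91 V
  V2 = 112·(cos(45.0°) + j·sin(45.0°)) = 79.2 + j79.2 V
  V3 = 18.5·(cos(-90.0°) + j·sin(-90.0°)) = 0 - j18.5 V
Step 2 — Sum components: V_total = 106 + j95.6 V.
Step 3 — Convert to polar: |V_total| = 142.7 V, ∠V_total = 42.1°.

V_total = 142.7∠42.1° V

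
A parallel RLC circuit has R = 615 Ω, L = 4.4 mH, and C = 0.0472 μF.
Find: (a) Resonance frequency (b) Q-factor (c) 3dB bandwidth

Step 1 — Resonance: ω₀ = 1/√(LC) = 1/√(0.0044·4.72e-08) = 6.939e+04 rad/s.
Step 2 — f₀ = ω₀/(2π) = 1.104e+04 Hz.
Step 3 — Parallel Q: Q = R/(ω₀L) = 615/(6.939e+04·0.0044) = 2.014.
Step 4 — Bandwidth: Δω = ω₀/Q = 3.445e+04 rad/s; BW = Δω/(2π) = 5483 Hz.

(a) f₀ = 1.104e+04 Hz  (b) Q = 2.014  (c) BW = 5483 Hz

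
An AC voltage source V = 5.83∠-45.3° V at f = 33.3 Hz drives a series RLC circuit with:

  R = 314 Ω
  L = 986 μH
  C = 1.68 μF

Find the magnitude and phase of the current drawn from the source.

Step 1 — Angular frequency: ω = 2π·f = 2π·33.3 = 209.2 rad/s.
Step 2 — Component impedances:
  R: Z = R = 314 Ω
  L: Z = jωL = j·209.2·0.000986 = 0 + j0.2063 Ω
  C: Z = 1/(jωC) = -j/(ω·C) = 0 - j2845 Ω
Step 3 — Series combination: Z_total = R + L + C = 314 - j2845 Ω = 2862∠-83.7° Ω.
Step 4 — Source phasor: V = 5.83∠-45.3° V = 4.101 - j4.144 V.
Step 5 — Ohm's law: I = V / Z_total = (4.101 - j4.144) / (314 - j2845) = 0.001596 + j0.001265 A.
Step 6 — Convert to polar: |I| = 0.002037 A, ∠I = 38.4°.

I = 0.002037∠38.4° A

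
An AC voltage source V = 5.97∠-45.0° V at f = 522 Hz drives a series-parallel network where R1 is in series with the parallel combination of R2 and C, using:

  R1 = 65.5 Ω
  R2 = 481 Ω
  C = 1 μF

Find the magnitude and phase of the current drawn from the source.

Step 1 — Angular frequency: ω = 2π·f = 2π·522 = 3280 rad/s.
Step 2 — Component impedances:
  R1: Z = R = 65.5 Ω
  R2: Z = R = 481 Ω
  C: Z = 1/(jωC) = -j/(ω·C) = 0 - j304.9 Ω
Step 3 — Parallel branch: R2 || C = 1/(1/R2 + 1/C) = 137.9 - j217.5 Ω.
Step 4 — Series with R1: Z_total = R1 + (R2 || C) = 203.4 - j217.5 Ω = 297.8∠-46.9° Ω.
Step 5 — Source phasor: V = 5.97∠-45.0° V = 4.221 - j4.221 V.
Step 6 — Ohm's law: I = V / Z_total = (4.221 - j4.221) / (203.4 - j217.5) = 0.02004 + j0.0006729 A.
Step 7 — Convert to polar: |I| = 0.02005 A, ∠I = 1.9°.

I = 0.02005∠1.9° A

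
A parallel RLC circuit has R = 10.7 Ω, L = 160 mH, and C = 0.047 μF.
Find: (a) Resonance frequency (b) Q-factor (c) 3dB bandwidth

Step 1 — Resonance: ω₀ = 1/√(LC) = 1/√(0.16·4.7e-08) = 1.153e+04 rad/s.
Step 2 — f₀ = ω₀/(2π) = 1835 Hz.
Step 3 — Parallel Q: Q = R/(ω₀L) = 10.7/(1.153e+04·0.16) = 0.005799.
Step 4 — Bandwidth: Δω = ω₀/Q = 1.988e+06 rad/s; BW = Δω/(2π) = 3.165e+05 Hz.

(a) f₀ = 1835 Hz  (b) Q = 0.005799  (c) BW = 3.165e+05 Hz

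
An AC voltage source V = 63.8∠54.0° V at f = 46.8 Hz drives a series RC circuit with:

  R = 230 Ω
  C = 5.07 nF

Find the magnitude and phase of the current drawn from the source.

Step 1 — Angular frequency: ω = 2π·f = 2π·46.8 = 294.1 rad/s.
Step 2 — Component impedances:
  R: Z = R = 230 Ω
  C: Z = 1/(jωC) = -j/(ω·C) = 0 - j6.708e+05 Ω
Step 3 — Series combination: Z_total = R + C = 230 - j6.708e+05 Ω = 6.708e+05∠-90.0° Ω.
Step 4 — Source phasor: V = 63.8∠54.0° V = 37.5 + j51.62 V.
Step 5 — Ohm's law: I = V / Z_total = (37.5 + j51.62) / (230 - j6.708e+05) = -7.693e-05 + j5.593e-05 A.
Step 6 — Convert to polar: |I| = 9.512e-05 A, ∠I = 144.0°.

I = 9.512e-05∠144.0° A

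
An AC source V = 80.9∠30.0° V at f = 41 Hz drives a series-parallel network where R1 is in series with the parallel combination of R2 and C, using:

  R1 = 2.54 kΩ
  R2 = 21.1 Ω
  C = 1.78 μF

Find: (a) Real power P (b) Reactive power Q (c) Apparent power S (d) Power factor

Step 1 — Angular frequency: ω = 2π·f = 2π·41 = 257.6 rad/s.
Step 2 — Component impedances:
  R1: Z = R = 2540 Ω
  R2: Z = R = 21.1 Ω
  C: Z = 1/(jωC) = -j/(ω·C) = 0 - j2181 Ω
Step 3 — Parallel branch: R2 || C = 1/(1/R2 + 1/C) = 21.1 - j0.2041 Ω.
Step 4 — Series with R1: Z_total = R1 + (R2 || C) = 2561 - j0.2041 Ω = 2561∠-0.0° Ω.
Step 5 — Source phasor: V = 80.9∠30.0° V = 70.06 + j40.45 V.
Step 6 — Current: I = V / Z = 0.02735 + j0.0158 A = 0.03159∠30.0° A.
Step 7 — Complex power: S = V·I* = 2.555 - j0.0002037 VA.
Step 8 — Real power: P = Re(S) = 2.555 W.
Step 9 — Reactive power: Q = Im(S) = -0.0002037 VAR.
Step 10 — Apparent power: |S| = 2.555 VA.
Step 11 — Power factor: PF = P/|S| = 1 (leading).

(a) P = 2.555 W  (b) Q = -0.0002037 VAR  (c) S = 2.555 VA  (d) PF = 1 (leading)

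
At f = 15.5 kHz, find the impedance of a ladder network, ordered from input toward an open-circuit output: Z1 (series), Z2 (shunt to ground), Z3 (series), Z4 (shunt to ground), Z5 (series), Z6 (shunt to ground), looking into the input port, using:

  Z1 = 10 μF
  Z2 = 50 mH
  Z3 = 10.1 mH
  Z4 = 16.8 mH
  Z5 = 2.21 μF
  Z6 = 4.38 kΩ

Step 1 — Angular frequency: ω = 2π·f = 2π·1.55e+04 = 9.739e+04 rad/s.
Step 2 — Component impedances:
  Z1: Z = 1/(jωC) = -j/(ω·C) = 0 - j1.027 Ω
  Z2: Z = jωL = j·9.739e+04·0.05 = 0 + j4869 Ω
  Z3: Z = jωL = j·9.739e+04·0.0101 = 0 + j983.6 Ω
  Z4: Z = jωL = j·9.739e+04·0.0168 = 0 + j1636 Ω
  Z5: Z = 1/(jωC) = -j/(ω·C) = 0 - j4.646 Ω
  Z6: Z = R = 4380 Ω
Step 3 — Ladder network (open output): work backward from the far end, alternating series and parallel combinations. Z_in = 238.2 + j1633 Ω = 1650∠81.7° Ω.

Z = 238.2 + j1633 Ω = 1650∠81.7° Ω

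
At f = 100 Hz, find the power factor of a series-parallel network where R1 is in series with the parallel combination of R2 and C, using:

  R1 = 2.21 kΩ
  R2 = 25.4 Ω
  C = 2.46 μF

Step 1 — Angular frequency: ω = 2π·f = 2π·100 = 628.3 rad/s.
Step 2 — Component impedances:
  R1: Z = R = 2210 Ω
  R2: Z = R = 25.4 Ω
  C: Z = 1/(jωC) = -j/(ω·C) = 0 - j647 Ω
Step 3 — Parallel branch: R2 || C = 1/(1/R2 + 1/C) = 25.36 - j0.9957 Ω.
Step 4 — Series with R1: Z_total = R1 + (R2 || C) = 2235 - j0.9957 Ω = 2235∠-0.0° Ω.
Step 5 — Power factor: PF = cos(φ) = Re(Z)/|Z| = 2235/2235 = 1.
Step 6 — Type: Im(Z) = -0.9957 ⇒ leading (phase φ = -0.0°).

PF = 1 (leading, φ = -0.0°)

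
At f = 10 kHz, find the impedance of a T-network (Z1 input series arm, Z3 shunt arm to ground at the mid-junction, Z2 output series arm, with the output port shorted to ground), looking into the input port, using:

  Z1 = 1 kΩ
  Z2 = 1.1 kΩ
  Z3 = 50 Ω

Step 1 — Angular frequency: ω = 2π·f = 2π·1e+04 = 6.283e+04 rad/s.
Step 2 — Component impedances:
  Z1: Z = R = 1000 Ω
  Z2: Z = R = 1100 Ω
  Z3: Z = R = 50 Ω
Step 3 — With the output port shorted to ground, the output series arm Z2 runs from the junction to ground; the shunt arm Z3 also runs from the junction to ground. They appear in parallel: Z3 || Z2 = 47.83 Ω.
Step 4 — Series with input arm Z1: Z_in = Z1 + (Z3 || Z2) = 1048 Ω = 1048∠0.0° Ω.

Z = 1048 Ω = 1048∠0.0° Ω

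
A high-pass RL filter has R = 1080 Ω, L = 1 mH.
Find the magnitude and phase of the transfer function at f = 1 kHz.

Step 1 — Angular frequency: ω = 2π·1000 = 6283 rad/s.
Step 2 — Transfer function: H(jω) = jωL/(R + jωL).
Step 3 — Numerator jωL = j·6.283; denominator R + jωL = 1080 + j6.283.
Step 4 — H = 3.385e-05 + j0.005818.
Step 5 — Magnitude: |H| = 0.005818 (-44.7 dB); phase: φ = 89.7°.

|H| = 0.005818 (-44.7 dB), φ = 89.7°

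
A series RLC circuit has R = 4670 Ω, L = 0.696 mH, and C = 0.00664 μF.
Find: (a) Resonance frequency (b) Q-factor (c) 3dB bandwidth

Step 1 — Resonance: ω₀ = 1/√(LC) = 1/√(0.000696·6.64e-09) = 4.652e+05 rad/s.
Step 2 — f₀ = ω₀/(2π) = 7.403e+04 Hz.
Step 3 — Series Q: Q = ω₀L/R = 4.652e+05·0.000696/4670 = 0.06933.
Step 4 — Bandwidth: Δω = ω₀/Q = 6.71e+06 rad/s; BW = Δω/(2π) = 1.068e+06 Hz.

(a) f₀ = 7.403e+04 Hz  (b) Q = 0.06933  (c) BW = 1.068e+06 Hz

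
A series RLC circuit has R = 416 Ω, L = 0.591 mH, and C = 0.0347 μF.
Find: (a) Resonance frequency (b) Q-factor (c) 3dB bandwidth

Step 1 — Resonance: ω₀ = 1/√(LC) = 1/√(0.000591·3.47e-08) = 2.208e+05 rad/s.
Step 2 — f₀ = ω₀/(2π) = 3.514e+04 Hz.
Step 3 — Series Q: Q = ω₀L/R = 2.208e+05·0.000591/416 = 0.3137.
Step 4 — Bandwidth: Δω = ω₀/Q = 7.039e+05 rad/s; BW = Δω/(2π) = 1.12e+05 Hz.

(a) f₀ = 3.514e+04 Hz  (b) Q = 0.3137  (c) BW = 1.12e+05 Hz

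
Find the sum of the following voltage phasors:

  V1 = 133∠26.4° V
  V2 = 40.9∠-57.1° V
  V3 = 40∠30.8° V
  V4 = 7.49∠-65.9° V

Step 1 — Convert each phasor to rectangular form:
  V1 = 133·(cos(26.4°) + j·sin(26.4°)) = 119.1 + j59.14 V
  V2 = 40.9·(cos(-57.1°) + j·sin(-57.1°)) = 22.22 - j34.34 V
  V3 = 40·(cos(30.8°) + j·sin(30.8°)) = 34.36 + j20.48 V
  V4 = 7.49·(cos(-65.9°) + j·sin(-65.9°)) = 3.058 - j6.837 V
Step 2 — Sum components: V_total = 178.8 + j38.44 V.
Step 3 — Convert to polar: |V_total| = 182.8 V, ∠V_total = 12.1°.

V_total = 182.8∠12.1° V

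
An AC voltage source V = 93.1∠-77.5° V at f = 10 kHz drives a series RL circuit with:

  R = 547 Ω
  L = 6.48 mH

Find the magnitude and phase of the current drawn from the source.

Step 1 — Angular frequency: ω = 2π·f = 2π·1e+04 = 6.283e+04 rad/s.
Step 2 — Component impedances:
  R: Z = R = 547 Ω
  L: Z = jωL = j·6.283e+04·0.00648 = 0 + j407.2 Ω
Step 3 — Series combination: Z_total = R + L = 547 + j407.2 Ω = 681.9∠36.7° Ω.
Step 4 — Source phasor: V = 93.1∠-77.5° V = 20.15 - j90.89 V.
Step 5 — Ohm's law: I = V / Z_total = (20.15 - j90.89) / (547 + j407.2) = -0.05588 - j0.1246 A.
Step 6 — Convert to polar: |I| = 0.1365 A, ∠I = -114.2°.

I = 0.1365∠-114.2° A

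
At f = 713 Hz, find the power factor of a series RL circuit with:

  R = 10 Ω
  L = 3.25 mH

Step 1 — Angular frequency: ω = 2π·f = 2π·713 = 4480 rad/s.
Step 2 — Component impedances:
  R: Z = R = 10 Ω
  L: Z = jωL = j·4480·0.00325 = 0 + j14.56 Ω
Step 3 — Series combination: Z_total = R + L = 10 + j14.56 Ω = 17.66∠55.5° Ω.
Step 4 — Power factor: PF = cos(φ) = Re(Z)/|Z| = 10/17.663 = 0.5662.
Step 5 — Type: Im(Z) = 14.56 ⇒ lagging (phase φ = 55.5°).

PF = 0.5662 (lagging, φ = 55.5°)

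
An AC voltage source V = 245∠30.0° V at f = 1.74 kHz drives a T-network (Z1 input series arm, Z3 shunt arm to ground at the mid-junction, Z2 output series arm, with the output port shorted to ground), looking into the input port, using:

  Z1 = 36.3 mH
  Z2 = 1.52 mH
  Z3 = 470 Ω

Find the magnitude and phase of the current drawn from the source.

Step 1 — Angular frequency: ω = 2π·f = 2π·1740 = 1.093e+04 rad/s.
Step 2 — Component impedances:
  Z1: Z = jωL = j·1.093e+04·0.0363 = 0 + j396.9 Ω
  Z2: Z = jωL = j·1.093e+04·0.00152 = 0 + j16.62 Ω
  Z3: Z = R = 470 Ω
Step 3 — With the output port shorted to ground, the output series arm Z2 runs from the junction to ground; the shunt arm Z3 also runs from the junction to ground. They appear in parallel: Z3 || Z2 = 0.5868 + j16.6 Ω.
Step 4 — Series with input arm Z1: Z_in = Z1 + (Z3 || Z2) = 0.5868 + j413.5 Ω = 413.5∠89.9° Ω.
Step 5 — Source phasor: V = 245∠30.0° V = 212.2 + j122.5 V.
Step 6 — Ohm's law: I = V / Z_total = (212.2 + j122.5) / (0.5868 + j413.5) = 0.297 - j0.5128 A.
Step 7 — Convert to polar: |I| = 0.5926 A, ∠I = -59.9°.

I = 0.5926∠-59.9° A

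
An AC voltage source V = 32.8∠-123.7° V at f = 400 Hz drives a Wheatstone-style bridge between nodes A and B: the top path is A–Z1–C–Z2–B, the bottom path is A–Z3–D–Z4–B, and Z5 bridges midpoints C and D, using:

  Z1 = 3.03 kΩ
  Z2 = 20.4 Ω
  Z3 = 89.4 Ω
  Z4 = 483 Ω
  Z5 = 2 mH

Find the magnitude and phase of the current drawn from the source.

Step 1 — Angular frequency: ω = 2π·f = 2π·400 = 2513 rad/s.
Step 2 — Component impedances:
  Z1: Z = R = 3030 Ω
  Z2: Z = R = 20.4 Ω
  Z3: Z = R = 89.4 Ω
  Z4: Z = R = 483 Ω
  Z5: Z = jωL = j·2513·0.002 = 0 + j5.027 Ω
Step 3 — Bridge requires nodal analysis (the Z5 bridge couples midpoints C and D, so the two paths cannot be reduced to a simple series/parallel combination). Setting node B to ground and injecting 1 A at node A, the 3-node admittance system at A, C, D solves to V_A = Z_AB = 106.5 + j4.355 Ω = 106.6∠2.3° Ω.
Step 4 — Source phasor: V = 32.8∠-123.7° V = -18.2 - j27.29 V.
Step 5 — Ohm's law: I = V / Z_total = (-18.2 - j27.29) / (106.5 + j4.355) = -0.1811 - j0.2489 A.
Step 6 — Convert to polar: |I| = 0.3078 A, ∠I = -126.0°.

I = 0.3078∠-126.0° A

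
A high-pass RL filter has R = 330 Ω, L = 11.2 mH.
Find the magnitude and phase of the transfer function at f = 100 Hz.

Step 1 — Angular frequency: ω = 2π·100 = 628.3 rad/s.
Step 2 — Transfer function: H(jω) = jωL/(R + jωL).
Step 3 — Numerator jωL = j·7.037; denominator R + jωL = 330 + j7.037.
Step 4 — H = 0.0004545 + j0.02132.
Step 5 — Magnitude: |H| = 0.02132 (-33.4 dB); phase: φ = 88.8°.

|H| = 0.02132 (-33.4 dB), φ = 88.8°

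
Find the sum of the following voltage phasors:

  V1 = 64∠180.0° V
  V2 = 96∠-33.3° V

Step 1 — Convert each phasor to rectangular form:
  V1 = 64·(cos(180.0°) + j·sin(180.0°)) = -64 V
  V2 = 96·(cos(-33.3°) + j·sin(-33.3°)) = 80.24 - j52.71 V
Step 2 — Sum components: V_total = 16.24 - j52.71 V.
Step 3 — Convert to polar: |V_total| = 55.15 V, ∠V_total = -72.9°.

V_total = 55.15∠-72.9° V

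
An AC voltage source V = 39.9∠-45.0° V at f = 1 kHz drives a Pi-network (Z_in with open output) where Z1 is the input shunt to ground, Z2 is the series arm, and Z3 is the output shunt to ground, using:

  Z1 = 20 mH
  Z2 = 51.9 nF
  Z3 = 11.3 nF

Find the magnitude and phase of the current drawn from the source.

Step 1 — Angular frequency: ω = 2π·f = 2π·1000 = 6283 rad/s.
Step 2 — Component impedances:
  Z1: Z = jωL = j·6283·0.02 = 0 + j125.7 Ω
  Z2: Z = 1/(jωC) = -j/(ω·C) = 0 - j3067 Ω
  Z3: Z = 1/(jωC) = -j/(ω·C) = 0 - j1.408e+04 Ω
Step 3 — With open output, the series arm Z2 and the output shunt Z3 appear in series to ground: Z2 + Z3 = 0 - j1.715e+04 Ω.
Step 4 — Parallel with input shunt Z1: Z_in = Z1 || (Z2 + Z3) = 0 + j126.6 Ω = 126.6∠90.0° Ω.
Step 5 — Source phasor: V = 39.9∠-45.0° V = 28.21 - j28.21 V.
Step 6 — Ohm's law: I = V / Z_total = (28.21 - j28.21) / (0 + j126.6) = -0.2229 - j0.2229 A.
Step 7 — Convert to polar: |I| = 0.3152 A, ∠I = -135.0°.

I = 0.3152∠-135.0° A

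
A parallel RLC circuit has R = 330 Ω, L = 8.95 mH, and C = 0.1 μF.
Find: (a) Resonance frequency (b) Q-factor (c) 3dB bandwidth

Step 1 — Resonance: ω₀ = 1/√(LC) = 1/√(0.00895·1e-07) = 3.343e+04 rad/s.
Step 2 — f₀ = ω₀/(2π) = 5320 Hz.
Step 3 — Parallel Q: Q = R/(ω₀L) = 330/(3.343e+04·0.00895) = 1.103.
Step 4 — Bandwidth: Δω = ω₀/Q = 3.03e+04 rad/s; BW = Δω/(2π) = 4823 Hz.

(a) f₀ = 5320 Hz  (b) Q = 1.103  (c) BW = 4823 Hz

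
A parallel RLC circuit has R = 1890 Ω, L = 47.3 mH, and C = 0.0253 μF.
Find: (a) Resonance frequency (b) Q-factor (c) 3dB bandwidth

Step 1 — Resonance: ω₀ = 1/√(LC) = 1/√(0.0473·2.53e-08) = 2.891e+04 rad/s.
Step 2 — f₀ = ω₀/(2π) = 4601 Hz.
Step 3 — Parallel Q: Q = R/(ω₀L) = 1890/(2.891e+04·0.0473) = 1.382.
Step 4 — Bandwidth: Δω = ω₀/Q = 2.091e+04 rad/s; BW = Δω/(2π) = 3328 Hz.

(a) f₀ = 4601 Hz  (b) Q = 1.382  (c) BW = 3328 Hz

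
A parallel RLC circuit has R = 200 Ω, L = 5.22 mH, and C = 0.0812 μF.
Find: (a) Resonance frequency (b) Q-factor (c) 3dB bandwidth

Step 1 — Resonance: ω₀ = 1/√(LC) = 1/√(0.00522·8.12e-08) = 4.857e+04 rad/s.
Step 2 — f₀ = ω₀/(2π) = 7730 Hz.
Step 3 — Parallel Q: Q = R/(ω₀L) = 200/(4.857e+04·0.00522) = 0.7888.
Step 4 — Bandwidth: Δω = ω₀/Q = 6.158e+04 rad/s; BW = Δω/(2π) = 9800 Hz.

(a) f₀ = 7730 Hz  (b) Q = 0.7888  (c) BW = 9800 Hz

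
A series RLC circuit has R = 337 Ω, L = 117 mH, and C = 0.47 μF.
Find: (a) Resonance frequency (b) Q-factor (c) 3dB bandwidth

Step 1 — Resonance: ω₀ = 1/√(LC) = 1/√(0.117·4.7e-07) = 4264 rad/s.
Step 2 — f₀ = ω₀/(2π) = 678.7 Hz.
Step 3 — Series Q: Q = ω₀L/R = 4264·0.117/337 = 1.481.
Step 4 — Bandwidth: Δω = ω₀/Q = 2880 rad/s; BW = Δω/(2π) = 458.4 Hz.

(a) f₀ = 678.7 Hz  (b) Q = 1.481  (c) BW = 458.4 Hz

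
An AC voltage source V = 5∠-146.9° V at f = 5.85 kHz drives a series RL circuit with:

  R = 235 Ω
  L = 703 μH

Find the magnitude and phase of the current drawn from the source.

Step 1 — Angular frequency: ω = 2π·f = 2π·5850 = 3.676e+04 rad/s.
Step 2 — Component impedances:
  R: Z = R = 235 Ω
  L: Z = jωL = j·3.676e+04·0.000703 = 0 + j25.84 Ω
Step 3 — Series combination: Z_total = R + L = 235 + j25.84 Ω = 236.4∠6.3° Ω.
Step 4 — Source phasor: V = 5∠-146.9° V = -4.189 - j2.731 V.
Step 5 — Ohm's law: I = V / Z_total = (-4.189 - j2.731) / (235 + j25.84) = -0.01887 - j0.009544 A.
Step 6 — Convert to polar: |I| = 0.02115 A, ∠I = -153.2°.

I = 0.02115∠-153.2° A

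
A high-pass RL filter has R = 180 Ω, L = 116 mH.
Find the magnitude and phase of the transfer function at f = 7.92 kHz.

Step 1 — Angular frequency: ω = 2π·7920 = 4.976e+04 rad/s.
Step 2 — Transfer function: H(jω) = jωL/(R + jωL).
Step 3 — Numerator jωL = j·5772; denominator R + jωL = 180 + j5772.
Step 4 — H = 0.999 + j0.03115.
Step 5 — Magnitude: |H| = 0.9995 (-0.0 dB); phase: φ = 1.8°.

|H| = 0.9995 (-0.0 dB), φ = 1.8°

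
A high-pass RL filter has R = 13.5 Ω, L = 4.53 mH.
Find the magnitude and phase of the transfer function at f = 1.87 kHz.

Step 1 — Angular frequency: ω = 2π·1870 = 1.175e+04 rad/s.
Step 2 — Transfer function: H(jω) = jωL/(R + jωL).
Step 3 — Numerator jωL = j·53.23; denominator R + jωL = 13.5 + j53.23.
Step 4 — H = 0.9396 + j0.2383.
Step 5 — Magnitude: |H| = 0.9693 (-0.3 dB); phase: φ = 14.2°.

|H| = 0.9693 (-0.3 dB), φ = 14.2°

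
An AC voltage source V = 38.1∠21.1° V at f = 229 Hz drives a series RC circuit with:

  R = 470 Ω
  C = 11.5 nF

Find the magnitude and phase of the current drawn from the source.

Step 1 — Angular frequency: ω = 2π·f = 2π·229 = 1439 rad/s.
Step 2 — Component impedances:
  R: Z = R = 470 Ω
  C: Z = 1/(jωC) = -j/(ω·C) = 0 - j6.043e+04 Ω
Step 3 — Series combination: Z_total = R + C = 470 - j6.043e+04 Ω = 6.044e+04∠-89.6° Ω.
Step 4 — Source phasor: V = 38.1∠21.1° V = 35.55 + j13.72 V.
Step 5 — Ohm's law: I = V / Z_total = (35.55 + j13.72) / (470 - j6.043e+04) = -0.0002224 + j0.0005899 A.
Step 6 — Convert to polar: |I| = 0.0006304 A, ∠I = 110.7°.

I = 0.0006304∠110.7° A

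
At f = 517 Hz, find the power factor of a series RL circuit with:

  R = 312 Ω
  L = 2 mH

Step 1 — Angular frequency: ω = 2π·f = 2π·517 = 3248 rad/s.
Step 2 — Component impedances:
  R: Z = R = 312 Ω
  L: Z = jωL = j·3248·0.002 = 0 + j6.497 Ω
Step 3 — Series combination: Z_total = R + L = 312 + j6.497 Ω = 312.1∠1.2° Ω.
Step 4 — Power factor: PF = cos(φ) = Re(Z)/|Z| = 312/312.07 = 0.9998.
Step 5 — Type: Im(Z) = 6.497 ⇒ lagging (phase φ = 1.2°).

PF = 0.9998 (lagging, φ = 1.2°)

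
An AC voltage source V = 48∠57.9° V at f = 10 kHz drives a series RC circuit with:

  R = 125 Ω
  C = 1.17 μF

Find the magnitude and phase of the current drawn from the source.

Step 1 — Angular frequency: ω = 2π·f = 2π·1e+04 = 6.283e+04 rad/s.
Step 2 — Component impedances:
  R: Z = R = 125 Ω
  C: Z = 1/(jωC) = -j/(ω·C) = 0 - j13.6 Ω
Step 3 — Series combination: Z_total = R + C = 125 - j13.6 Ω = 125.7∠-6.2° Ω.
Step 4 — Source phasor: V = 48∠57.9° V = 25.51 + j40.66 V.
Step 5 — Ohm's law: I = V / Z_total = (25.51 + j40.66) / (125 - j13.6) = 0.1667 + j0.3434 A.
Step 6 — Convert to polar: |I| = 0.3817 A, ∠I = 64.1°.

I = 0.3817∠64.1° A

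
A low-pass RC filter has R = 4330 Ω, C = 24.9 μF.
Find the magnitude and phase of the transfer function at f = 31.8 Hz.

Step 1 — Angular frequency: ω = 2π·31.8 = 199.8 rad/s.
Step 2 — Transfer function: H(jω) = 1/(1 + jωRC).
Step 3 — Denominator: 1 + jωRC = 1 + j·199.8·4330·2.49e-05 = 1 + j21.54.
Step 4 — H = 0.00215 - j0.04632.
Step 5 — Magnitude: |H| = 0.04637 (-26.7 dB); phase: φ = -87.3°.

|H| = 0.04637 (-26.7 dB), φ = -87.3°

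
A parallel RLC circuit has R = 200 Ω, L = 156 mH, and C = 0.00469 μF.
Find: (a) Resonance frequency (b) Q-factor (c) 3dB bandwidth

Step 1 — Resonance: ω₀ = 1/√(LC) = 1/√(0.156·4.69e-09) = 3.697e+04 rad/s.
Step 2 — f₀ = ω₀/(2π) = 5884 Hz.
Step 3 — Parallel Q: Q = R/(ω₀L) = 200/(3.697e+04·0.156) = 0.03468.
Step 4 — Bandwidth: Δω = ω₀/Q = 1.066e+06 rad/s; BW = Δω/(2π) = 1.697e+05 Hz.

(a) f₀ = 5884 Hz  (b) Q = 0.03468  (c) BW = 1.697e+05 Hz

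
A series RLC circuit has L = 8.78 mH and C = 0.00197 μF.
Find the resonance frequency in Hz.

Step 1 — Resonance condition Im(Z)=0 gives ω₀ = 1/√(LC).
Step 2 — ω₀ = 1/√(0.00878·1.97e-09) = 2.404e+05 rad/s.
Step 3 — f₀ = ω₀/(2π) = 3.827e+04 Hz.

f₀ = 3.827e+04 Hz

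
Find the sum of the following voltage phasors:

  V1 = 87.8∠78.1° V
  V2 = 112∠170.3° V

Step 1 — Convert each phasor to rectangular form:
  V1 = 87.8·(cos(78.1°) + j·sin(78.1°)) = 18.1 + j85.91 V
  V2 = 112·(cos(170.3°) + j·sin(170.3°)) = -110.4 + j18.87 V
Step 2 — Sum components: V_total = -92.29 + j104.8 V.
Step 3 — Convert to polar: |V_total| = 139.6 V, ∠V_total = 131.4°.

V_total = 139.6∠131.4° V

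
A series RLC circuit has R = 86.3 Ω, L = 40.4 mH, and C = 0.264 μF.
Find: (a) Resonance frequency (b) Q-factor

Step 1 — Resonance condition Im(Z)=0 gives ω₀ = 1/√(LC).
Step 2 — ω₀ = 1/√(0.0404·2.64e-07) = 9683 rad/s.
Step 3 — f₀ = ω₀/(2π) = 1541 Hz.
Step 4 — Series Q: Q = ω₀L/R = 9683·0.0404/86.3 = 4.533.

(a) f₀ = 1541 Hz  (b) Q = 4.533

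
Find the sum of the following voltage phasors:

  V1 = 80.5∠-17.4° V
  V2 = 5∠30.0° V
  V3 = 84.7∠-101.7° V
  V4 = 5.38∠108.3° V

Step 1 — Convert each phasor to rectangular form:
  V1 = 80.5·(cos(-17.4°) + j·sin(-17.4°)) = 76.82 - j24.07 V
  V2 = 5·(cos(30.0°) + j·sin(30.0°)) = 4.33 + j2.5 V
  V3 = 84.7·(cos(-101.7°) + j·sin(-101.7°)) = -17.18 - j82.94 V
  V4 = 5.38·(cos(108.3°) + j·sin(108.3°)) = -1.689 + j5.108 V
Step 2 — Sum components: V_total = 62.28 - j99.41 V.
Step 3 — Convert to polar: |V_total| = 117.3 V, ∠V_total = -57.9°.

V_total = 117.3∠-57.9° V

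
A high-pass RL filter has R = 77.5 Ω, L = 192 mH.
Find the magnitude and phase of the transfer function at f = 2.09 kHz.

Step 1 — Angular frequency: ω = 2π·2090 = 1.313e+04 rad/s.
Step 2 — Transfer function: H(jω) = jωL/(R + jωL).
Step 3 — Numerator jωL = j·2521; denominator R + jωL = 77.5 + j2521.
Step 4 — H = 0.9991 + j0.03071.
Step 5 — Magnitude: |H| = 0.9995 (-0.0 dB); phase: φ = 1.8°.

|H| = 0.9995 (-0.0 dB), φ = 1.8°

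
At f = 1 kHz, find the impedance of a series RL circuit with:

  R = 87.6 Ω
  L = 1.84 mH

Step 1 — Angular frequency: ω = 2π·f = 2π·1000 = 6283 rad/s.
Step 2 — Component impedances:
  R: Z = R = 87.6 Ω
  L: Z = jωL = j·6283·0.00184 = 0 + j11.56 Ω
Step 3 — Series combination: Z_total = R + L = 87.6 + j11.56 Ω = 88.36∠7.5° Ω.

Z = 87.6 + j11.56 Ω = 88.36∠7.5° Ω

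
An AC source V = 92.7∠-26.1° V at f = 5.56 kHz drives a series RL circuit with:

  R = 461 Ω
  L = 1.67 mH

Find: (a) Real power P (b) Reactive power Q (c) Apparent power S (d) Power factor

Step 1 — Angular frequency: ω = 2π·f = 2π·5560 = 3.493e+04 rad/s.
Step 2 — Component impedances:
  R: Z = R = 461 Ω
  L: Z = jωL = j·3.493e+04·0.00167 = 0 + j58.34 Ω
Step 3 — Series combination: Z_total = R + L = 461 + j58.34 Ω = 464.7∠7.2° Ω.
Step 4 — Source phasor: V = 92.7∠-26.1° V = 83.25 - j40.78 V.
Step 5 — Current: I = V / Z = 0.1667 - j0.1096 A = 0.1995∠-33.3° A.
Step 6 — Complex power: S = V·I* = 18.35 + j2.322 VA.
Step 7 — Real power: P = Re(S) = 18.35 W.
Step 8 — Reactive power: Q = Im(S) = 2.322 VAR.
Step 9 — Apparent power: |S| = 18.49 VA.
Step 10 — Power factor: PF = P/|S| = 0.9921 (lagging).

(a) P = 18.35 W  (b) Q = 2.322 VAR  (c) S = 18.49 VA  (d) PF = 0.9921 (lagging)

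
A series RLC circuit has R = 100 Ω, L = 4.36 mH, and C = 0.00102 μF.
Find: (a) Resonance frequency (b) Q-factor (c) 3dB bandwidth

Step 1 — Resonance condition Im(Z)=0 gives ω₀ = 1/√(LC).
Step 2 — ω₀ = 1/√(0.00436·1.02e-09) = 4.742e+05 rad/s.
Step 3 — f₀ = ω₀/(2π) = 7.547e+04 Hz.
Step 4 — Series Q: Q = ω₀L/R = 4.742e+05·0.00436/100 = 20.67.
Step 5 — 3dB bandwidth: Δω = ω₀/Q = 2.294e+04 rad/s; BW = Δω/(2π) = 3650 Hz.

(a) f₀ = 7.547e+04 Hz  (b) Q = 20.67  (c) BW = 3650 Hz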